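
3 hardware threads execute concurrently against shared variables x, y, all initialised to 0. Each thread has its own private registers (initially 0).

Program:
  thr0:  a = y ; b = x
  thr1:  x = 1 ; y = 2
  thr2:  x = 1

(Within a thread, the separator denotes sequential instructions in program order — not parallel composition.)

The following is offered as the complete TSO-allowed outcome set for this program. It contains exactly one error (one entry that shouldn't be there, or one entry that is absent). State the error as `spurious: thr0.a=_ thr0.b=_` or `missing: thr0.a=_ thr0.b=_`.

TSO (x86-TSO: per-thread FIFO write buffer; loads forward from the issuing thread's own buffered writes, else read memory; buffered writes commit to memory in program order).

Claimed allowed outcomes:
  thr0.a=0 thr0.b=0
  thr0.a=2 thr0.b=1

outcome vector order: (thr0.a,thr0.b)
[TSO] allowed = {(0,0); (0,1); (2,1)}
TSO∖claimed = {(0,1)}

missing: thr0.a=0 thr0.b=1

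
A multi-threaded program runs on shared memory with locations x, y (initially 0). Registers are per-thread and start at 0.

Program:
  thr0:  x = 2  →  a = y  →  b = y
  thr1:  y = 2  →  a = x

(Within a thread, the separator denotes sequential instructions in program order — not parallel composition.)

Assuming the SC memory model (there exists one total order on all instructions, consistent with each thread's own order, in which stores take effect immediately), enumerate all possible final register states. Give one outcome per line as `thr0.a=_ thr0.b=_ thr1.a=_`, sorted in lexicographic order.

outcome vector order: (thr0.a,thr0.b,thr1.a)
|SC outcomes| = 4

thr0.a=0 thr0.b=0 thr1.a=2
thr0.a=0 thr0.b=2 thr1.a=2
thr0.a=2 thr0.b=2 thr1.a=0
thr0.a=2 thr0.b=2 thr1.a=2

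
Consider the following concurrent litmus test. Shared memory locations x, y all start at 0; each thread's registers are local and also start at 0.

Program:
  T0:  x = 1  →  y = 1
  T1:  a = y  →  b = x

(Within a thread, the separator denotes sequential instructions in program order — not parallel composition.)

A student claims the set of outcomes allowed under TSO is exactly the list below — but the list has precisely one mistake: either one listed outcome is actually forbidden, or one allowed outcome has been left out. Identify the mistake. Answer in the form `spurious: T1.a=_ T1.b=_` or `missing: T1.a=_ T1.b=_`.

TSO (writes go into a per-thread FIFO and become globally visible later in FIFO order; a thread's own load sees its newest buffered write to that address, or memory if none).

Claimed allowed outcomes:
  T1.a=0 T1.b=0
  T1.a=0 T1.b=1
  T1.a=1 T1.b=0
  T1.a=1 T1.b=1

spurious: T1.a=1 T1.b=0

outcome vector order: (T1.a,T1.b)
TSO (3): <0 0>; <0 1>; <1 1>
claimed∖TSO = {<1 0>}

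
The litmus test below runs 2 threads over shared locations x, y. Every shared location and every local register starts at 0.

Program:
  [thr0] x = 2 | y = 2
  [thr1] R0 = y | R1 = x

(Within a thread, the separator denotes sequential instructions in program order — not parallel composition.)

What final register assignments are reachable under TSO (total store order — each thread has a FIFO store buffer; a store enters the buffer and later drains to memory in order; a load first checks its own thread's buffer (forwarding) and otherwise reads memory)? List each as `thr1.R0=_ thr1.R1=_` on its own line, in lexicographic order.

thr1.R0=0 thr1.R1=0
thr1.R0=0 thr1.R1=2
thr1.R0=2 thr1.R1=2

outcome vector order: (thr1.R0,thr1.R1)
|TSO outcomes| = 3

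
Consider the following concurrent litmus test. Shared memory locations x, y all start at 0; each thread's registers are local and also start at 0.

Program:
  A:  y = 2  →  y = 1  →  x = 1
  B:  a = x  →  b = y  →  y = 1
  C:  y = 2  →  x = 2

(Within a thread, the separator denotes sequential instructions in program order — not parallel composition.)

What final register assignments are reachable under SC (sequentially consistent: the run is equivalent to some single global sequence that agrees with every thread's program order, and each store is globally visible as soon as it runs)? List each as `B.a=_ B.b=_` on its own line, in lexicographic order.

B.a=0 B.b=0
B.a=0 B.b=1
B.a=0 B.b=2
B.a=1 B.b=1
B.a=1 B.b=2
B.a=2 B.b=1
B.a=2 B.b=2

outcome vector order: (B.a,B.b)
|SC outcomes| = 7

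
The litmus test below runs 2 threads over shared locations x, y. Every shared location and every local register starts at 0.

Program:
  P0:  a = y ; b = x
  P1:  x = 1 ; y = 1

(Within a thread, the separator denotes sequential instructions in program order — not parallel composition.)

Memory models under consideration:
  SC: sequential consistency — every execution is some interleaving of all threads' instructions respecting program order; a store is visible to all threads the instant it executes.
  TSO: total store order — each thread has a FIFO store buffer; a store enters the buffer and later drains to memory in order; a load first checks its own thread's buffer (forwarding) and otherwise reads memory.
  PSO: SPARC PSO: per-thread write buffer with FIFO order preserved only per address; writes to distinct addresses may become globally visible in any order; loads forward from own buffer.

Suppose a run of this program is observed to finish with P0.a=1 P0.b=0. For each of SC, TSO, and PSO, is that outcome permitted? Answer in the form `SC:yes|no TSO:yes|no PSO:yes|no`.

SC:no TSO:no PSO:yes

outcome vector order: (P0.a,P0.b)
under SC → (0,0) (0,1) (1,1)
under TSO → (0,0) (0,1) (1,1)
under PSO → (0,0) (0,1) (1,0) (1,1)
target (1,0) ∈ {PSO}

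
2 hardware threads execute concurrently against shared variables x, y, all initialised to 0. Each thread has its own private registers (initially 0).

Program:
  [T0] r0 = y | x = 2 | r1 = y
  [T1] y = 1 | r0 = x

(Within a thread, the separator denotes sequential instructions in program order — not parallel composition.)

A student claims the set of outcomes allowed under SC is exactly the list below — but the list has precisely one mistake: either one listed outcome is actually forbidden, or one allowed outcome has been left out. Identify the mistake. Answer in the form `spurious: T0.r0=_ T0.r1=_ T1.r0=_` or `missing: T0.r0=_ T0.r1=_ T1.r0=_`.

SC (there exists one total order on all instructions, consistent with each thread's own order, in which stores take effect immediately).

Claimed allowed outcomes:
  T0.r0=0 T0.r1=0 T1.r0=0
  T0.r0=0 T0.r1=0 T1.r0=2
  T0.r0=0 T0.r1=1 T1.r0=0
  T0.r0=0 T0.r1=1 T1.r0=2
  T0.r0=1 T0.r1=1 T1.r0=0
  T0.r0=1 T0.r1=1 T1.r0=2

spurious: T0.r0=0 T0.r1=0 T1.r0=0

outcome vector order: (T0.r0,T0.r1,T1.r0)
SC: 5 outcomes — {002 010 012 110 112}
claimed∖SC = {000}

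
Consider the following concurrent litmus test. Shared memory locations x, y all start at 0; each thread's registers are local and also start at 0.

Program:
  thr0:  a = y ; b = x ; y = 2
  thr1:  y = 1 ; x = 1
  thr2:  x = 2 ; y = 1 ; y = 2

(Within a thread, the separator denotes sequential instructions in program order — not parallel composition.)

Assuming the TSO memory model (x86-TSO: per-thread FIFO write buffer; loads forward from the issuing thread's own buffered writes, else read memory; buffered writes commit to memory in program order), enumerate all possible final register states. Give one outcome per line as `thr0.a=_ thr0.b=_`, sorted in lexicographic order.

outcome vector order: (thr0.a,thr0.b)
|TSO outcomes| = 8

thr0.a=0 thr0.b=0
thr0.a=0 thr0.b=1
thr0.a=0 thr0.b=2
thr0.a=1 thr0.b=0
thr0.a=1 thr0.b=1
thr0.a=1 thr0.b=2
thr0.a=2 thr0.b=1
thr0.a=2 thr0.b=2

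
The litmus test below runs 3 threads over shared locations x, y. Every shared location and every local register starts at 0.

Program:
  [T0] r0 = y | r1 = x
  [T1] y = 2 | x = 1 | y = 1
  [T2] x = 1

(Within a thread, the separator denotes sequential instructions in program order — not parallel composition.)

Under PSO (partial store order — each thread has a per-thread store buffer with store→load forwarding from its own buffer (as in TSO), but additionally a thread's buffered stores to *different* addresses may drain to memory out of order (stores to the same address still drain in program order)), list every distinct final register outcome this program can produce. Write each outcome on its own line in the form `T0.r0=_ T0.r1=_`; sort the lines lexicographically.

T0.r0=0 T0.r1=0
T0.r0=0 T0.r1=1
T0.r0=1 T0.r1=0
T0.r0=1 T0.r1=1
T0.r0=2 T0.r1=0
T0.r0=2 T0.r1=1

outcome vector order: (T0.r0,T0.r1)
|PSO outcomes| = 6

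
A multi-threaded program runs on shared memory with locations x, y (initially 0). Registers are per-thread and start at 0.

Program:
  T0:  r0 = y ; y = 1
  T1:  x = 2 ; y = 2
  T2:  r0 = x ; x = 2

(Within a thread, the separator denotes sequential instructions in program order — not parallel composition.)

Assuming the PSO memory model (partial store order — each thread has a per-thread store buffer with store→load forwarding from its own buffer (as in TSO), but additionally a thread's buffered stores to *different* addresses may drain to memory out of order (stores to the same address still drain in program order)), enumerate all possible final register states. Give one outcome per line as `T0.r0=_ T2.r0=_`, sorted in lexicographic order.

T0.r0=0 T2.r0=0
T0.r0=0 T2.r0=2
T0.r0=2 T2.r0=0
T0.r0=2 T2.r0=2

outcome vector order: (T0.r0,T2.r0)
|PSO outcomes| = 4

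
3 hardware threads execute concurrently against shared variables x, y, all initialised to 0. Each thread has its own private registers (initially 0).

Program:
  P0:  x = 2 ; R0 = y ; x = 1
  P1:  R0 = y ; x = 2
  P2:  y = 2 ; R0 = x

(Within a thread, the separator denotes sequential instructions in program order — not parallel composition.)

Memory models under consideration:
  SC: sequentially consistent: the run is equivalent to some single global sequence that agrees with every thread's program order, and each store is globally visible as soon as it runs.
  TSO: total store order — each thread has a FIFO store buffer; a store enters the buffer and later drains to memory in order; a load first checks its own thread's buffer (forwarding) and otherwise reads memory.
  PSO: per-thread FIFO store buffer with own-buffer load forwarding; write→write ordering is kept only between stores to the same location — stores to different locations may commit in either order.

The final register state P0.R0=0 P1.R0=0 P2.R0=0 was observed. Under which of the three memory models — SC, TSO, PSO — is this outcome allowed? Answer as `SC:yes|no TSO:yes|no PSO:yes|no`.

outcome vector order: (P0.R0,P1.R0,P2.R0)
[SC] allowed = {<0 0 1> <0 0 2> <0 2 1> <0 2 2> <2 0 0> <2 0 1> <2 0 2> <2 2 0> <2 2 1> <2 2 2>}
[TSO] allowed = {<0 0 0> <0 0 1> <0 0 2> <0 2 0> <0 2 1> <0 2 2> <2 0 0> <2 0 1> <2 0 2> <2 2 0> <2 2 1> <2 2 2>}
[PSO] allowed = {<0 0 0> <0 0 1> <0 0 2> <0 2 0> <0 2 1> <0 2 2> <2 0 0> <2 0 1> <2 0 2> <2 2 0> <2 2 1> <2 2 2>}
target <0 0 0> ∈ {TSO,PSO}

SC:no TSO:yes PSO:yes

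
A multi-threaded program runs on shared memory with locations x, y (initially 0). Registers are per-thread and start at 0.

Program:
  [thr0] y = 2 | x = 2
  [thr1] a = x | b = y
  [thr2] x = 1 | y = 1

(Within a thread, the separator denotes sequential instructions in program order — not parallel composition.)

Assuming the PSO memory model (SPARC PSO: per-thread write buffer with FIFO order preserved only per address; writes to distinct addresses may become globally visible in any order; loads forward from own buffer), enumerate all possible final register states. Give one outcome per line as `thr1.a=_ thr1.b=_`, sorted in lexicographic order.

thr1.a=0 thr1.b=0
thr1.a=0 thr1.b=1
thr1.a=0 thr1.b=2
thr1.a=1 thr1.b=0
thr1.a=1 thr1.b=1
thr1.a=1 thr1.b=2
thr1.a=2 thr1.b=0
thr1.a=2 thr1.b=1
thr1.a=2 thr1.b=2

outcome vector order: (thr1.a,thr1.b)
|PSO outcomes| = 9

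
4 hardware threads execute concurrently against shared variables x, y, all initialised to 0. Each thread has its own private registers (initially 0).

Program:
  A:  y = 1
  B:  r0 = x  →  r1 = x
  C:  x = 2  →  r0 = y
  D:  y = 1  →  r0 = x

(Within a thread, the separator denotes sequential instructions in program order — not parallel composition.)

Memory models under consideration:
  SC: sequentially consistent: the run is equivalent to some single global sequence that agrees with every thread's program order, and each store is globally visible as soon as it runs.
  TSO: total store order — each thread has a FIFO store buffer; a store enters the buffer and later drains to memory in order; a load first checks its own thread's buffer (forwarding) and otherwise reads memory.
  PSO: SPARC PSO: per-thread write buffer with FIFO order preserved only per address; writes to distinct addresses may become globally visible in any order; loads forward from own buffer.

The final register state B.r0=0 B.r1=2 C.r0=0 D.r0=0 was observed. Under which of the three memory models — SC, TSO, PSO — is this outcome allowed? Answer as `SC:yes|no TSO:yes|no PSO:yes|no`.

SC:no TSO:yes PSO:yes

outcome vector order: (B.r0,B.r1,C.r0,D.r0)
SC (9): (0,0,0,2), (0,0,1,0), (0,0,1,2), (0,2,0,2), (0,2,1,0), (0,2,1,2), (2,2,0,2), (2,2,1,0), (2,2,1,2)
TSO (12): (0,0,0,0), (0,0,0,2), (0,0,1,0), (0,0,1,2), (0,2,0,0), (0,2,0,2), (0,2,1,0), (0,2,1,2), (2,2,0,0), (2,2,0,2), (2,2,1,0), (2,2,1,2)
PSO (12): (0,0,0,0), (0,0,0,2), (0,0,1,0), (0,0,1,2), (0,2,0,0), (0,2,0,2), (0,2,1,0), (0,2,1,2), (2,2,0,0), (2,2,0,2), (2,2,1,0), (2,2,1,2)
target (0,2,0,0) ∈ {TSO,PSO}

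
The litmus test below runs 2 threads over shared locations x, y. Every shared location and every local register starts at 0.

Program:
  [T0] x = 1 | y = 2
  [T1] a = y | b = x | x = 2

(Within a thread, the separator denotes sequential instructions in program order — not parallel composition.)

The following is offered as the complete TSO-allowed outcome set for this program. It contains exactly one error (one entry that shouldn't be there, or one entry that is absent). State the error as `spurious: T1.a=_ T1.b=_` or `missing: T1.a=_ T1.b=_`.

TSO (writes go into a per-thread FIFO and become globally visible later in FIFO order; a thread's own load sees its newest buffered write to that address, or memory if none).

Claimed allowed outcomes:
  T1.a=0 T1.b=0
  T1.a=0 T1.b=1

outcome vector order: (T1.a,T1.b)
TSO (3): 00 01 21
TSO∖claimed = {21}

missing: T1.a=2 T1.b=1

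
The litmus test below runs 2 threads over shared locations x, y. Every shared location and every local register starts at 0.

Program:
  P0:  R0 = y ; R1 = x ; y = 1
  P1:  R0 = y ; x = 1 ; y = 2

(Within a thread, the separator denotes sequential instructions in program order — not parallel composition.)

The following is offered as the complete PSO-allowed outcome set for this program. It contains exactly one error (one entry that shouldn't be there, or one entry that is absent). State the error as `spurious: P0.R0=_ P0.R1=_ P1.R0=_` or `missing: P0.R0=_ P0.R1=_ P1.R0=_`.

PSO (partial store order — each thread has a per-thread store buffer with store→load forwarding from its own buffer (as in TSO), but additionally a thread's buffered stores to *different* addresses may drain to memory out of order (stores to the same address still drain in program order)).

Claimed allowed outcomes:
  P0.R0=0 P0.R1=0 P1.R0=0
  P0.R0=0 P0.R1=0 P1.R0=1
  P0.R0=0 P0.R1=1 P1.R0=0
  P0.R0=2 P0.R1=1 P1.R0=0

missing: P0.R0=2 P0.R1=0 P1.R0=0

outcome vector order: (P0.R0,P0.R1,P1.R0)
PSO (5): <0 0 0>, <0 0 1>, <0 1 0>, <2 0 0>, <2 1 0>
PSO∖claimed = {<2 0 0>}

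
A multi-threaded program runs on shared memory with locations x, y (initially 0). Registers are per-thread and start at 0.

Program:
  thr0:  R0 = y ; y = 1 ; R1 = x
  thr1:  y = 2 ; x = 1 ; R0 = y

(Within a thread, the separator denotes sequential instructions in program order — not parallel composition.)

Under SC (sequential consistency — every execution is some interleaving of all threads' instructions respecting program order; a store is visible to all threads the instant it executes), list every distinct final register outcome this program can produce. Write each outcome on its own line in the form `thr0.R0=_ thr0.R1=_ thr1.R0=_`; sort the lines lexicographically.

outcome vector order: (thr0.R0,thr0.R1,thr1.R0)
|SC outcomes| = 7

thr0.R0=0 thr0.R1=0 thr1.R0=1
thr0.R0=0 thr0.R1=0 thr1.R0=2
thr0.R0=0 thr0.R1=1 thr1.R0=1
thr0.R0=0 thr0.R1=1 thr1.R0=2
thr0.R0=2 thr0.R1=0 thr1.R0=1
thr0.R0=2 thr0.R1=1 thr1.R0=1
thr0.R0=2 thr0.R1=1 thr1.R0=2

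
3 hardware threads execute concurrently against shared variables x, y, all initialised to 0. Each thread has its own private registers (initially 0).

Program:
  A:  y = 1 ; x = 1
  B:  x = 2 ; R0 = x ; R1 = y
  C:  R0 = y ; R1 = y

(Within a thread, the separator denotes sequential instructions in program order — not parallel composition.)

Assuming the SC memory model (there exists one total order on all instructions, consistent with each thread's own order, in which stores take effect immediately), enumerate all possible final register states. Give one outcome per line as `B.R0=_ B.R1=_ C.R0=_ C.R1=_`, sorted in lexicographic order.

outcome vector order: (B.R0,B.R1,C.R0,C.R1)
|SC outcomes| = 9

B.R0=1 B.R1=1 C.R0=0 C.R1=0
B.R0=1 B.R1=1 C.R0=0 C.R1=1
B.R0=1 B.R1=1 C.R0=1 C.R1=1
B.R0=2 B.R1=0 C.R0=0 C.R1=0
B.R0=2 B.R1=0 C.R0=0 C.R1=1
B.R0=2 B.R1=0 C.R0=1 C.R1=1
B.R0=2 B.R1=1 C.R0=0 C.R1=0
B.R0=2 B.R1=1 C.R0=0 C.R1=1
B.R0=2 B.R1=1 C.R0=1 C.R1=1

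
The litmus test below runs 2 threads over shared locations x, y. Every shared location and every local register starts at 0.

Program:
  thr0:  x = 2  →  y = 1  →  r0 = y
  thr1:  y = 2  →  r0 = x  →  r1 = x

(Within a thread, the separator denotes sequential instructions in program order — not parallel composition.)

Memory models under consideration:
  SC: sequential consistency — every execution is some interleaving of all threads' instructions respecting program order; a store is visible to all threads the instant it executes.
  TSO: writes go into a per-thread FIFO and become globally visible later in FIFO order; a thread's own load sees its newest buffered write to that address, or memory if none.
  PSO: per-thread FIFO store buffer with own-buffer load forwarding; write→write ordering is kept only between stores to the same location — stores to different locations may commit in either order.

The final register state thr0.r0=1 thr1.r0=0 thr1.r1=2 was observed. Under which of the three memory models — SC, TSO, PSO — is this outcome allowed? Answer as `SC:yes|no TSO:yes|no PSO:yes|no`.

SC:yes TSO:yes PSO:yes

outcome vector order: (thr0.r0,thr1.r0,thr1.r1)
SC: 4 outcomes — {100, 102, 122, 222}
TSO: 6 outcomes — {100, 102, 122, 200, 202, 222}
PSO: 6 outcomes — {100, 102, 122, 200, 202, 222}
target 102 ∈ {SC,TSO,PSO}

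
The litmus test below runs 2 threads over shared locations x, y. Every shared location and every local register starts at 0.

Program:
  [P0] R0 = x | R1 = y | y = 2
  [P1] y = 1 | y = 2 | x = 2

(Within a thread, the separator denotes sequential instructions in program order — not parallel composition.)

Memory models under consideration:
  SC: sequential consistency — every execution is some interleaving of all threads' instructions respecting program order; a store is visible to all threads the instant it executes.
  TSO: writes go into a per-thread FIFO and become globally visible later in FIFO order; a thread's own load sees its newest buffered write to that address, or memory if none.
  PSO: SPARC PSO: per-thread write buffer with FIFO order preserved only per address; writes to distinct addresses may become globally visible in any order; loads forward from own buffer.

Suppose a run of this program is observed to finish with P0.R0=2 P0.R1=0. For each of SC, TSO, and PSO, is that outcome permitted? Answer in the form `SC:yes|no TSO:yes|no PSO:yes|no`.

outcome vector order: (P0.R0,P0.R1)
[SC] allowed = {0/0, 0/1, 0/2, 2/2}
[TSO] allowed = {0/0, 0/1, 0/2, 2/2}
[PSO] allowed = {0/0, 0/1, 0/2, 2/0, 2/1, 2/2}
target 2/0 ∈ {PSO}

SC:no TSO:no PSO:yes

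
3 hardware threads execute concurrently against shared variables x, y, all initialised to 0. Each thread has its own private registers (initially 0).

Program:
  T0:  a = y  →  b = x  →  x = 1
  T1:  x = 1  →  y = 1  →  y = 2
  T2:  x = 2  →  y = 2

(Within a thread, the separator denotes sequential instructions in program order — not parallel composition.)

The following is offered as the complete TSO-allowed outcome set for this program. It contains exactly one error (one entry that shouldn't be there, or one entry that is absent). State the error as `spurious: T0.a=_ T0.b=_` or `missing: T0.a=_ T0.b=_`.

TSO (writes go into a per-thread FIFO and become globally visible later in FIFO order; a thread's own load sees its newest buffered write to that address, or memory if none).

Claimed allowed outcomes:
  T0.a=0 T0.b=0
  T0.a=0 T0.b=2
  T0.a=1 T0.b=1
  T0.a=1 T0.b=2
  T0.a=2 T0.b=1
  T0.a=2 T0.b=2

missing: T0.a=0 T0.b=1

outcome vector order: (T0.a,T0.b)
TSO (7): 00, 01, 02, 11, 12, 21, 22
TSO∖claimed = {01}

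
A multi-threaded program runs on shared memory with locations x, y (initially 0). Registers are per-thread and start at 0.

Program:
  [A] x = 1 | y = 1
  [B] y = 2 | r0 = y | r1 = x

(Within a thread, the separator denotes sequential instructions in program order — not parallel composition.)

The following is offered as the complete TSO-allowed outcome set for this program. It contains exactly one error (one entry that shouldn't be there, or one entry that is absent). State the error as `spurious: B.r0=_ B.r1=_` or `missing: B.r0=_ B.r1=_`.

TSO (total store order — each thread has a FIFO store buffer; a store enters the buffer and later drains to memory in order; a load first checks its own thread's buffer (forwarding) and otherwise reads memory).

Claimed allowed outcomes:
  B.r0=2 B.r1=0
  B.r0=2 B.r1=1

missing: B.r0=1 B.r1=1

outcome vector order: (B.r0,B.r1)
TSO (3): 11; 20; 21
TSO∖claimed = {11}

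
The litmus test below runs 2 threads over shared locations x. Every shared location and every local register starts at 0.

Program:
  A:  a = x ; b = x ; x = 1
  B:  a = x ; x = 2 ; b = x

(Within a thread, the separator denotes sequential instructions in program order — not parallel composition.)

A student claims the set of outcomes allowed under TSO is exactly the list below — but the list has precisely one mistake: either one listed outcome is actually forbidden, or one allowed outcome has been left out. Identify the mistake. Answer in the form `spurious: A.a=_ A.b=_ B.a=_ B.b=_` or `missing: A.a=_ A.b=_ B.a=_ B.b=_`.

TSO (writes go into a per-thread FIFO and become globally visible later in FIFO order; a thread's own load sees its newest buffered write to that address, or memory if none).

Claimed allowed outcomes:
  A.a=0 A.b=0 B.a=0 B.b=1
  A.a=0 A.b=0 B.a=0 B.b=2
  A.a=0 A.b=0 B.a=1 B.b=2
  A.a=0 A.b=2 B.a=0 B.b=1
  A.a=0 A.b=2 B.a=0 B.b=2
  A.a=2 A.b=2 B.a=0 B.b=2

outcome vector order: (A.a,A.b,B.a,B.b)
TSO (7): (0,0,0,1), (0,0,0,2), (0,0,1,2), (0,2,0,1), (0,2,0,2), (2,2,0,1), (2,2,0,2)
TSO∖claimed = {(2,2,0,1)}

missing: A.a=2 A.b=2 B.a=0 B.b=1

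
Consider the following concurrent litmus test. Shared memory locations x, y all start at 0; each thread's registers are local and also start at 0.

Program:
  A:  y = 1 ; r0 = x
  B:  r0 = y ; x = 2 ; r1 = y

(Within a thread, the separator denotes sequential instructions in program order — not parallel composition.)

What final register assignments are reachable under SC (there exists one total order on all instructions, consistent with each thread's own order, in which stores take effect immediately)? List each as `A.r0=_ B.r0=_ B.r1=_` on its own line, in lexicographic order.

outcome vector order: (A.r0,B.r0,B.r1)
|SC outcomes| = 5

A.r0=0 B.r0=0 B.r1=1
A.r0=0 B.r0=1 B.r1=1
A.r0=2 B.r0=0 B.r1=0
A.r0=2 B.r0=0 B.r1=1
A.r0=2 B.r0=1 B.r1=1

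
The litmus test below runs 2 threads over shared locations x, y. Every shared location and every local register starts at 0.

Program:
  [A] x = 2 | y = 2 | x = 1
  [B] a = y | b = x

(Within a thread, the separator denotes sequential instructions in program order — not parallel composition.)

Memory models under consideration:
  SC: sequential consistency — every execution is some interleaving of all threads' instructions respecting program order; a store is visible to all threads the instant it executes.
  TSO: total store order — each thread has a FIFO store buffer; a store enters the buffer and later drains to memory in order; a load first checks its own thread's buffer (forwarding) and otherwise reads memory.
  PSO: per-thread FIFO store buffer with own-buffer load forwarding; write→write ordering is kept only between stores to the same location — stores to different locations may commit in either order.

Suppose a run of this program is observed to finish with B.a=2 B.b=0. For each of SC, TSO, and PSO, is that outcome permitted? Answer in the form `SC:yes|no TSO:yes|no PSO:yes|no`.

SC:no TSO:no PSO:yes

outcome vector order: (B.a,B.b)
SC (5): <0 0>; <0 1>; <0 2>; <2 1>; <2 2>
TSO (5): <0 0>; <0 1>; <0 2>; <2 1>; <2 2>
PSO (6): <0 0>; <0 1>; <0 2>; <2 0>; <2 1>; <2 2>
target <2 0> ∈ {PSO}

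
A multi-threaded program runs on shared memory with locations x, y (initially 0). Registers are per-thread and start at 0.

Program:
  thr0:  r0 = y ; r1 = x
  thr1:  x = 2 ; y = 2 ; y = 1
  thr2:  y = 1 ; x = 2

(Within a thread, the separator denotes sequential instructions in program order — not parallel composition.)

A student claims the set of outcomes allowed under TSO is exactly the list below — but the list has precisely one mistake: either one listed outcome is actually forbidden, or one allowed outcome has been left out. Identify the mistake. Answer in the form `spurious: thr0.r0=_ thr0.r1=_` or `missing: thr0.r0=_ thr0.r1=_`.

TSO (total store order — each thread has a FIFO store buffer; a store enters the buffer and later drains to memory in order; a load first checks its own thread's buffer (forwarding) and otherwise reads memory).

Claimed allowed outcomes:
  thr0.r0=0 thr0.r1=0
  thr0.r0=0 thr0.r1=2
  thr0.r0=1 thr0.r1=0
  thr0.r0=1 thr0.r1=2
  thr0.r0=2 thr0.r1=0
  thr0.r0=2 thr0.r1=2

spurious: thr0.r0=2 thr0.r1=0

outcome vector order: (thr0.r0,thr0.r1)
TSO: 5 outcomes — {(0,0), (0,2), (1,0), (1,2), (2,2)}
claimed∖TSO = {(2,0)}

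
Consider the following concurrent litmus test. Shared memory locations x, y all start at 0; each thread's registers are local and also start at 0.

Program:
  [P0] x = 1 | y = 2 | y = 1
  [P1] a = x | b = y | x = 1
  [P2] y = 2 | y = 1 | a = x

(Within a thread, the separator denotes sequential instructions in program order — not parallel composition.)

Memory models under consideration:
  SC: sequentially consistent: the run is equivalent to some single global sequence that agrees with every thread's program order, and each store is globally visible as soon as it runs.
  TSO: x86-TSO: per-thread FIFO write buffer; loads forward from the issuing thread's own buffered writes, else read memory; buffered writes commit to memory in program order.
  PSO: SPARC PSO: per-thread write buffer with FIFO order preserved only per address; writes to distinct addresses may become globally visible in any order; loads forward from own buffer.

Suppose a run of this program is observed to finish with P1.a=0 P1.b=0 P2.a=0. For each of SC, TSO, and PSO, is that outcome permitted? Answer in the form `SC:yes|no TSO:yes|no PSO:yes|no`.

outcome vector order: (P1.a,P1.b,P2.a)
[SC] allowed = {(0,0,0) (0,0,1) (0,1,0) (0,1,1) (0,2,0) (0,2,1) (1,0,1) (1,1,0) (1,1,1) (1,2,0) (1,2,1)}
[TSO] allowed = {(0,0,0) (0,0,1) (0,1,0) (0,1,1) (0,2,0) (0,2,1) (1,0,0) (1,0,1) (1,1,0) (1,1,1) (1,2,0) (1,2,1)}
[PSO] allowed = {(0,0,0) (0,0,1) (0,1,0) (0,1,1) (0,2,0) (0,2,1) (1,0,0) (1,0,1) (1,1,0) (1,1,1) (1,2,0) (1,2,1)}
target (0,0,0) ∈ {SC,TSO,PSO}

SC:yes TSO:yes PSO:yes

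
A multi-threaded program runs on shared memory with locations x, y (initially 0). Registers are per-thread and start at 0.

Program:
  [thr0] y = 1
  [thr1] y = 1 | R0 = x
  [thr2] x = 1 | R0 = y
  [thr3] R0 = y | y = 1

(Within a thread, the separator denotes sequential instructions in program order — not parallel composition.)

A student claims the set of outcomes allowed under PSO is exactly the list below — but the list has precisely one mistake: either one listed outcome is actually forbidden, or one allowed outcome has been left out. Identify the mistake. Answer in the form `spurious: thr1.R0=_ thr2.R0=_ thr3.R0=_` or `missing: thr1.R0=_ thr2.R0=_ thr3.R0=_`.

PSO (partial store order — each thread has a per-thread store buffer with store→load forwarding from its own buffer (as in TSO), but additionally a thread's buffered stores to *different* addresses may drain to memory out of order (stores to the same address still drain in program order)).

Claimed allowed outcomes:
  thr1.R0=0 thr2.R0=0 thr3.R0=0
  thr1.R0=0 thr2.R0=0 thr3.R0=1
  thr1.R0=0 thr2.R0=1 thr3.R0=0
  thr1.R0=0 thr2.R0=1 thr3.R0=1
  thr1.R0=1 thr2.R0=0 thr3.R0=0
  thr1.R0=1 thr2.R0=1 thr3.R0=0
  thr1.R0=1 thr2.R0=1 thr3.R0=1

missing: thr1.R0=1 thr2.R0=0 thr3.R0=1

outcome vector order: (thr1.R0,thr2.R0,thr3.R0)
PSO: 8 outcomes — {(0,0,0), (0,0,1), (0,1,0), (0,1,1), (1,0,0), (1,0,1), (1,1,0), (1,1,1)}
PSO∖claimed = {(1,0,1)}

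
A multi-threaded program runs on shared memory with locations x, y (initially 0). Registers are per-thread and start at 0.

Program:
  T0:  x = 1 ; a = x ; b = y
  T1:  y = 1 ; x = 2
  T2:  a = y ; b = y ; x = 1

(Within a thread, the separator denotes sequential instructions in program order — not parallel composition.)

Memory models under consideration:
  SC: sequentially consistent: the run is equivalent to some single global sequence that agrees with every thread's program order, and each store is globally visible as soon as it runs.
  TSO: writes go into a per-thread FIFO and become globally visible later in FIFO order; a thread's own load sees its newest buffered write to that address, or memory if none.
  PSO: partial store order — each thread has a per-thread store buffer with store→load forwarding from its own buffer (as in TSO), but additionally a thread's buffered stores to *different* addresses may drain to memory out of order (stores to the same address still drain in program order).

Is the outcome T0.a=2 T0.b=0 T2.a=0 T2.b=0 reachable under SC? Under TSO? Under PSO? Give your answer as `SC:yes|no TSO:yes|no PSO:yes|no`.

SC:no TSO:no PSO:yes

outcome vector order: (T0.a,T0.b,T2.a,T2.b)
SC (9): 1000; 1001; 1011; 1100; 1101; 1111; 2100; 2101; 2111
TSO (9): 1000; 1001; 1011; 1100; 1101; 1111; 2100; 2101; 2111
PSO (12): 1000; 1001; 1011; 1100; 1101; 1111; 2000; 2001; 2011; 2100; 2101; 2111
target 2000 ∈ {PSO}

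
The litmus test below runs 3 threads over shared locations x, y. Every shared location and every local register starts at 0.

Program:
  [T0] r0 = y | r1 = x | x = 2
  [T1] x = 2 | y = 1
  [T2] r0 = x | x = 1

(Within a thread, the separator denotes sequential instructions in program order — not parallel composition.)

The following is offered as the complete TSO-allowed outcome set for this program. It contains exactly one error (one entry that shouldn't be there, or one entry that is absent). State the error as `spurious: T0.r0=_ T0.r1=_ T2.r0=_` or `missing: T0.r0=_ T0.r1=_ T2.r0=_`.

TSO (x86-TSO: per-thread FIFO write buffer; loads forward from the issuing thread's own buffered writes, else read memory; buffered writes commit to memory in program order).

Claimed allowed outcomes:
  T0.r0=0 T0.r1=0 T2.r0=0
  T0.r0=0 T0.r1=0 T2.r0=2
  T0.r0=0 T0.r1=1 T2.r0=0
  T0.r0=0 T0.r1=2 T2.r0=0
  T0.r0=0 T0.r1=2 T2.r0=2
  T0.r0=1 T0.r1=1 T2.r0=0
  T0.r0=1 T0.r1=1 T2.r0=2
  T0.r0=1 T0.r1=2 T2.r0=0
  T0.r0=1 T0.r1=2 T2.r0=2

missing: T0.r0=0 T0.r1=1 T2.r0=2

outcome vector order: (T0.r0,T0.r1,T2.r0)
TSO: 10 outcomes — {000, 002, 010, 012, 020, 022, 110, 112, 120, 122}
TSO∖claimed = {012}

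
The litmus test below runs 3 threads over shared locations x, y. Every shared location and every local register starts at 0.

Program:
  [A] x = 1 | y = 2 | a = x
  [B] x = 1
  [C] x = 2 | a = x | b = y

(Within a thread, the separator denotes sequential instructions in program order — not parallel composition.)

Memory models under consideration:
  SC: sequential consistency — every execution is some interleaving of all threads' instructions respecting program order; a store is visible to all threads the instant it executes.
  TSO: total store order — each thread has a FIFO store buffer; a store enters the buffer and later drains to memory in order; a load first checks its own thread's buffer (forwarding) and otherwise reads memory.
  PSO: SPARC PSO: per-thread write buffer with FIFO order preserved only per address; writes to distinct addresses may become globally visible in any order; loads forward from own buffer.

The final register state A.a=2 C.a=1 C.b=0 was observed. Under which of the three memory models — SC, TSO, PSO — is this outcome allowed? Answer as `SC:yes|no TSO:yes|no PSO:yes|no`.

SC:no TSO:yes PSO:yes

outcome vector order: (A.a,C.a,C.b)
SC: 7 outcomes — {<1 1 0> <1 1 2> <1 2 0> <1 2 2> <2 1 2> <2 2 0> <2 2 2>}
TSO: 8 outcomes — {<1 1 0> <1 1 2> <1 2 0> <1 2 2> <2 1 0> <2 1 2> <2 2 0> <2 2 2>}
PSO: 8 outcomes — {<1 1 0> <1 1 2> <1 2 0> <1 2 2> <2 1 0> <2 1 2> <2 2 0> <2 2 2>}
target <2 1 0> ∈ {TSO,PSO}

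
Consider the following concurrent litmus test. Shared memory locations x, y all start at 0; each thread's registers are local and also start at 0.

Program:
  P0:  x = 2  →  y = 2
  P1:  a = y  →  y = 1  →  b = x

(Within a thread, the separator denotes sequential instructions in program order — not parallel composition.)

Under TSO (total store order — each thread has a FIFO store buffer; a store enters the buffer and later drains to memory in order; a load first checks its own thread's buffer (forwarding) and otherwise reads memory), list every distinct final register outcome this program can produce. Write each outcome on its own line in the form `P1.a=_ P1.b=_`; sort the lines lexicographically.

outcome vector order: (P1.a,P1.b)
|TSO outcomes| = 3

P1.a=0 P1.b=0
P1.a=0 P1.b=2
P1.a=2 P1.b=2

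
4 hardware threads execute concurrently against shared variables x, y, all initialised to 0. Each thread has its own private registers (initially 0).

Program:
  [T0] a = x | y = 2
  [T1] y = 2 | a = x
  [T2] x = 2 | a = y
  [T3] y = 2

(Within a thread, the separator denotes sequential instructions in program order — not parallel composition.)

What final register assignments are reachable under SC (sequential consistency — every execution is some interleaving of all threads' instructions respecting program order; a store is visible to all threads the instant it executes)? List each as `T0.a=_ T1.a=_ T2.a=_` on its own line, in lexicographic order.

outcome vector order: (T0.a,T1.a,T2.a)
|SC outcomes| = 6

T0.a=0 T1.a=0 T2.a=2
T0.a=0 T1.a=2 T2.a=0
T0.a=0 T1.a=2 T2.a=2
T0.a=2 T1.a=0 T2.a=2
T0.a=2 T1.a=2 T2.a=0
T0.a=2 T1.a=2 T2.a=2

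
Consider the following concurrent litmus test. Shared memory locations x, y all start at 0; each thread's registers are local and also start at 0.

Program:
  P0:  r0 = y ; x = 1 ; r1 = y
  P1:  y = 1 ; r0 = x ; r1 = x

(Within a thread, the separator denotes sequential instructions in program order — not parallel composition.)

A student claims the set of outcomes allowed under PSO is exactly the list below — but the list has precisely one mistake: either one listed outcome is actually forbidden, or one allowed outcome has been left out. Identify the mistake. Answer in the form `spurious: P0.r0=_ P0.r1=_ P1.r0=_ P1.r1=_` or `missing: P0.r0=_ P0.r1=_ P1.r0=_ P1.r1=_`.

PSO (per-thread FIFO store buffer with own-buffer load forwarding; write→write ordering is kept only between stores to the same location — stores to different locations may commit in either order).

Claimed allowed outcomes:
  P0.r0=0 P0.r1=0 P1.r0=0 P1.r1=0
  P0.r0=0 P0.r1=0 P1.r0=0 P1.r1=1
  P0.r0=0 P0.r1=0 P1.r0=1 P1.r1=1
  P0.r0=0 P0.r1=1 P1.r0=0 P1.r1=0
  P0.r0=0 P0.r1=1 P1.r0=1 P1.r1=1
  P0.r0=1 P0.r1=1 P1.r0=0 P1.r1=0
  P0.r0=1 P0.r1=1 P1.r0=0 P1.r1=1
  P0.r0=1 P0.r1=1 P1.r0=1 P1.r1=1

missing: P0.r0=0 P0.r1=1 P1.r0=0 P1.r1=1

outcome vector order: (P0.r0,P0.r1,P1.r0,P1.r1)
[PSO] allowed = {0000 0001 0011 0100 0101 0111 1100 1101 1111}
PSO∖claimed = {0101}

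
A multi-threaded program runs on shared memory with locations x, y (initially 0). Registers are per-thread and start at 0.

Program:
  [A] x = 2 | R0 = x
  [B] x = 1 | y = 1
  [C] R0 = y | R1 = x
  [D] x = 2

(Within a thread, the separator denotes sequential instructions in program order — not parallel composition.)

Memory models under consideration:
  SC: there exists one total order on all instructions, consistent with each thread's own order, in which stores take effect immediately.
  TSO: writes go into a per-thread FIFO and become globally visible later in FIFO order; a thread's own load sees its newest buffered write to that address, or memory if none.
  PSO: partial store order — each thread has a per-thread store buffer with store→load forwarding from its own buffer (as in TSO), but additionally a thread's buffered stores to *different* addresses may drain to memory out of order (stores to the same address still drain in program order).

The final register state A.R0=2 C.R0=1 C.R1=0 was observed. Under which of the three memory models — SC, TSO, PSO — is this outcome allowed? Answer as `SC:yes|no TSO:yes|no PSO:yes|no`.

outcome vector order: (A.R0,C.R0,C.R1)
SC: 10 outcomes — {(1,0,0); (1,0,1); (1,0,2); (1,1,1); (1,1,2); (2,0,0); (2,0,1); (2,0,2); (2,1,1); (2,1,2)}
TSO: 10 outcomes — {(1,0,0); (1,0,1); (1,0,2); (1,1,1); (1,1,2); (2,0,0); (2,0,1); (2,0,2); (2,1,1); (2,1,2)}
PSO: 12 outcomes — {(1,0,0); (1,0,1); (1,0,2); (1,1,0); (1,1,1); (1,1,2); (2,0,0); (2,0,1); (2,0,2); (2,1,0); (2,1,1); (2,1,2)}
target (2,1,0) ∈ {PSO}

SC:no TSO:no PSO:yes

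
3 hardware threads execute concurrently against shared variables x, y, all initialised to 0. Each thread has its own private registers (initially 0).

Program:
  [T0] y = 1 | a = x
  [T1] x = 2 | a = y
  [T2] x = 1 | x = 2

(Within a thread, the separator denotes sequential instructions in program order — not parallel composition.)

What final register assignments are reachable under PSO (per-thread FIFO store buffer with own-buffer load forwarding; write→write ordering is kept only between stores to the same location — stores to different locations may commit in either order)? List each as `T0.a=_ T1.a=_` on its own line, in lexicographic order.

T0.a=0 T1.a=0
T0.a=0 T1.a=1
T0.a=1 T1.a=0
T0.a=1 T1.a=1
T0.a=2 T1.a=0
T0.a=2 T1.a=1

outcome vector order: (T0.a,T1.a)
|PSO outcomes| = 6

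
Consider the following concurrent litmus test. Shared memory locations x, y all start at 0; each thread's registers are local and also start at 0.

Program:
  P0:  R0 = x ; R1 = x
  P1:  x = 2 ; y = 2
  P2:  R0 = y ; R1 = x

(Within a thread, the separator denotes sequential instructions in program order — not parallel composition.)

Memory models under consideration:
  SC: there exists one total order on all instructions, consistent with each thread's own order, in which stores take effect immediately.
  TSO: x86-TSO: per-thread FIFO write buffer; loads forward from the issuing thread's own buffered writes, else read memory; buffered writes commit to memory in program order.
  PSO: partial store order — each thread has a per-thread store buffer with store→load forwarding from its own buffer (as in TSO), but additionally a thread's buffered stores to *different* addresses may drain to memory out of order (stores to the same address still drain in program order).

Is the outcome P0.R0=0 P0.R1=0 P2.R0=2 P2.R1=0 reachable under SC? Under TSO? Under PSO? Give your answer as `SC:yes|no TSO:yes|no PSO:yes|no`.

outcome vector order: (P0.R0,P0.R1,P2.R0,P2.R1)
[SC] allowed = {(0,0,0,0), (0,0,0,2), (0,0,2,2), (0,2,0,0), (0,2,0,2), (0,2,2,2), (2,2,0,0), (2,2,0,2), (2,2,2,2)}
[TSO] allowed = {(0,0,0,0), (0,0,0,2), (0,0,2,2), (0,2,0,0), (0,2,0,2), (0,2,2,2), (2,2,0,0), (2,2,0,2), (2,2,2,2)}
[PSO] allowed = {(0,0,0,0), (0,0,0,2), (0,0,2,0), (0,0,2,2), (0,2,0,0), (0,2,0,2), (0,2,2,0), (0,2,2,2), (2,2,0,0), (2,2,0,2), (2,2,2,0), (2,2,2,2)}
target (0,0,2,0) ∈ {PSO}

SC:no TSO:no PSO:yes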